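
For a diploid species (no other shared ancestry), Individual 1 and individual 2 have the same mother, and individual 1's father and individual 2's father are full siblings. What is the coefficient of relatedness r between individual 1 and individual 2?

0.375

Wright's path rule: contributions from independent ancestry routes add.
Individual 1 and individual 2 are related in two ways: half-sibs through their shared mother (r = 1/4) and first cousins through their fathers (r = 1/8).
r = 1/4 + 1/8 = 0.375.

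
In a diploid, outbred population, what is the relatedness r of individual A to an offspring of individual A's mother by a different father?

Each parent–offspring link contributes a factor of 1/2, and independent paths through distinct common ancestors add.
Half-sibs share one parent — one path of length 2: r = (1/2)^2 = 1/4.

0.25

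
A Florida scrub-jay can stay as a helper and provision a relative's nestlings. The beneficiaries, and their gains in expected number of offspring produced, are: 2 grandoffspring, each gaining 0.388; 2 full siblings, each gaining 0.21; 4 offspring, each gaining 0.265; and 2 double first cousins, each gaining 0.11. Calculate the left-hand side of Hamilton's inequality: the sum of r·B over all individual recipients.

r to a grandoffspring = 1/4 (two parent–offspring links: r = (1/2)^2 = 1/4).
r to a full sibling = 1/2 (full sibs share both parents — two paths of length 2: r = 2·(1/2)^2 = 1/2).
r to an offspring = 0.5 (one parent–offspring link: r = (1/2)^1 = 1/2).
r to a double first cousin = 0.25 (double first cousins share both grandparent pairs — four paths of length 4: r = 4·(1/2)^4 = 1/4).
Summing one r·B term per recipient: 2·0.25·0.388 + 2·0.5·0.21 + 4·0.5·0.265 + 2·0.25·0.11 = 0.989.

0.989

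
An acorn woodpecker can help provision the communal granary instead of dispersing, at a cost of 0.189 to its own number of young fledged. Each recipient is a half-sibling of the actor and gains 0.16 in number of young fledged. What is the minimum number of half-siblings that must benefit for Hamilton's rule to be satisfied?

5

r to a half-sibling = 0.25 (half-sibs share one parent — one path of length 2: r = (1/2)^2 = 1/4).
Hamilton's rule: n·r·B > C  ⇒  n > C/(r·B) = 0.189/(0.25·0.16) = 4.725.
The smallest integer exceeding 4.725 is 5.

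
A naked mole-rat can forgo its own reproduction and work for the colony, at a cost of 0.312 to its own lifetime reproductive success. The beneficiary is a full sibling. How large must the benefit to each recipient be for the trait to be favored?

0.624

r to a full sibling = 1/2 (full sibs share both parents — two paths of length 2: r = 2·(1/2)^2 = 1/2).
Hamilton's rule with n recipients of equal r: n·r·B > C, so B > C/(n·r) = 0.312/(1·0.5) = 0.624.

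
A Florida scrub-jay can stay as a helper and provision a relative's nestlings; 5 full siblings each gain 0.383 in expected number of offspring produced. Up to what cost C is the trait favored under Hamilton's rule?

0.9575

r to a full sibling = 1/2 (full sibs share both parents — two paths of length 2: r = 2·(1/2)^2 = 1/2).
Hamilton's rule: n·r·B > C, so the trait is favored while C < n·r·B = 5·0.5·0.383 = 0.9575.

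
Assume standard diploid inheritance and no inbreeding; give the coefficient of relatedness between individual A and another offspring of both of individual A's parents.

Each parent–offspring link contributes a factor of 1/2, and independent paths through distinct common ancestors add.
Full sibs share both parents — two paths of length 2: r = 2·(1/2)^2 = 1/2.

0.5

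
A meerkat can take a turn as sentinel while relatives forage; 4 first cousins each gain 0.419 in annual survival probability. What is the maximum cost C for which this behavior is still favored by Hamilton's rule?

r to a first cousin = 1/8 (first cousins share one grandparent pair — two paths of length 4: r = 2·(1/2)^4 = 1/8).
Hamilton's rule: n·r·B > C, so the trait is favored while C < n·r·B = 4·0.125·0.419 = 0.2095.

0.2095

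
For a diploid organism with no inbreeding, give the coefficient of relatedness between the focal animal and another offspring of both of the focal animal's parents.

0.5

Each parent–offspring link contributes a factor of 1/2, and independent paths through distinct common ancestors add.
Full sibs share both parents — two paths of length 2: r = 2·(1/2)^2 = 1/2.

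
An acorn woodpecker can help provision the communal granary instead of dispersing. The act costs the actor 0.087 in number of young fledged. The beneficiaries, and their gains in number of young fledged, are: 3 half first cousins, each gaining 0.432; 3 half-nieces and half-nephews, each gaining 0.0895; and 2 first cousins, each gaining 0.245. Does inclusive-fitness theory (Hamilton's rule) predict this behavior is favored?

Yes

Hamilton's rule: the trait is favored when the sum of r·B over every recipient exceeds the actor's cost C.
r to a half first cousin = 1/16 (half first cousins share one grandparent — one path of length 4: r = (1/2)^4 = 1/16).
r to a half-niece or half-nephew = 1/8 (half-aunt/uncle↔niece/nephew: one path of length 3: r = (1/2)^3 = 1/8).
r to a first cousin = 0.125 (first cousins share one grandparent pair — two paths of length 4: r = 2·(1/2)^4 = 1/8).
Summing one r·B term per recipient: 3·0.0625·0.432 + 3·0.125·0.0895 + 2·0.125·0.245 = 0.1758125.
0.1758125 > 0.087: the indirect benefit exceeds the cost.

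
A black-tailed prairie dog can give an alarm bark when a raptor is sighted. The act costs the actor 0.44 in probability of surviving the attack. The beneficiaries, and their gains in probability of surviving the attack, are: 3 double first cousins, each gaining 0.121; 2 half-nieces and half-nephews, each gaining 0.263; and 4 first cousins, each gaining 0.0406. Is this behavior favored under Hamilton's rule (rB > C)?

No

Hamilton's rule: the trait is favored when the sum of r·B over every recipient exceeds the actor's cost C.
r to a double first cousin = 0.25 (double first cousins share both grandparent pairs — four paths of length 4: r = 4·(1/2)^4 = 1/4).
r to a half-niece or half-nephew = 1/8 (half-aunt/uncle↔niece/nephew: one path of length 3: r = (1/2)^3 = 1/8).
r to a first cousin = 0.125 (first cousins share one grandparent pair — two paths of length 4: r = 2·(1/2)^4 = 1/8).
Summing one r·B term per recipient: 3·0.25·0.121 + 2·0.125·0.263 + 4·0.125·0.0406 = 0.1768.
0.1768 < 0.44: the indirect benefit is less than the cost.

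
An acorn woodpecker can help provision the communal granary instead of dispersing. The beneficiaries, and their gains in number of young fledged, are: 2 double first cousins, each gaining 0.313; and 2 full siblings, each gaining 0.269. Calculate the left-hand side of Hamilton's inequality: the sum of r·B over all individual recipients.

r to a double first cousin = 0.25 (double first cousins share both grandparent pairs — four paths of length 4: r = 4·(1/2)^4 = 1/4).
r to a full sibling = 1/2 (full sibs share both parents — two paths of length 2: r = 2·(1/2)^2 = 1/2).
Summing one r·B term per recipient: 2·0.25·0.313 + 2·0.5·0.269 = 0.4255.

0.4255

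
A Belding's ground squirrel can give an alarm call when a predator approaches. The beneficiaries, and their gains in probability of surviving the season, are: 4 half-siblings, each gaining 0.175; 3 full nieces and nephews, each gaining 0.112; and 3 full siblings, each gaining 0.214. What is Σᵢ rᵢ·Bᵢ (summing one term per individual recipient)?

r to a half-sibling = 1/4 (half-sibs share one parent — one path of length 2: r = (1/2)^2 = 1/4).
r to a full niece or nephew = 0.25 (full aunt/uncle↔niece/nephew: two paths of length 3 through the shared grandparent pair: r = 2·(1/2)^3 = 1/4).
r to a full sibling = 1/2 (full sibs share both parents — two paths of length 2: r = 2·(1/2)^2 = 1/2).
Summing one r·B term per recipient: 4·0.25·0.175 + 3·0.25·0.112 + 3·0.5·0.214 = 0.58.

0.58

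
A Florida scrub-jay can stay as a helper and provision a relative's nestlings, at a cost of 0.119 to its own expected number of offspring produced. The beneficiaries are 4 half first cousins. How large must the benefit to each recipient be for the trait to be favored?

0.476

r to a half first cousin = 1/16 (half first cousins share one grandparent — one path of length 4: r = (1/2)^4 = 1/16).
Hamilton's rule with n recipients of equal r: n·r·B > C, so B > C/(n·r) = 0.119/(4·0.0625) = 0.476.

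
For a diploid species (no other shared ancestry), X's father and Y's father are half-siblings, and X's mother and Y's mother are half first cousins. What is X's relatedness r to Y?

Independent pedigree routes through distinct common ancestors add.
X and Y are related in two ways: half first cousins through their fathers (r = 1/16) and half second cousins through their mothers (r = 1/64).
r = 1/16 + 1/64 = 5/64 = 0.078125.

0.078125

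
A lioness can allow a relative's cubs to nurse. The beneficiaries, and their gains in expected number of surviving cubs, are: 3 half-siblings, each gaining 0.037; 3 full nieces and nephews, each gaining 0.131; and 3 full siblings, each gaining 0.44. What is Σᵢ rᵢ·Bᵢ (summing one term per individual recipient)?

0.786

r to a half-sibling = 1/4 (half-sibs share one parent — one path of length 2: r = (1/2)^2 = 1/4).
r to a full niece or nephew = 1/4 (full aunt/uncle↔niece/nephew: two paths of length 3 through the shared grandparent pair: r = 2·(1/2)^3 = 1/4).
r to a full sibling = 0.5 (full sibs share both parents — two paths of length 2: r = 2·(1/2)^2 = 1/2).
Summing one r·B term per recipient: 3·0.25·0.037 + 3·0.25·0.131 + 3·0.5·0.44 = 0.786.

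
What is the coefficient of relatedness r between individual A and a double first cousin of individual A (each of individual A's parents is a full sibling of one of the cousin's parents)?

0.25

Each parent–offspring link contributes a factor of 1/2, and independent paths through distinct common ancestors add.
Double first cousins share both grandparent pairs — four paths of length 4: r = 4·(1/2)^4 = 1/4.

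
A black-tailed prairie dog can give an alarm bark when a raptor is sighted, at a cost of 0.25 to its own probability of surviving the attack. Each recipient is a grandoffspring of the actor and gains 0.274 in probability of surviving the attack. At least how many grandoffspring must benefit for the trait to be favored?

r to a grandoffspring = 1/4 (two parent–offspring links: r = (1/2)^2 = 1/4).
Hamilton's rule: n·r·B > C  ⇒  n > C/(r·B) = 0.25/(0.25·0.274) = 3.65.
The smallest integer exceeding 3.65 is 4.

4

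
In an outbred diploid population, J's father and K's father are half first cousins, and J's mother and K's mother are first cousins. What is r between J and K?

Relatedness sums over independent paths through distinct common ancestors.
J and K are related in two ways: half second cousins through their fathers (r = 1/64) and second cousins through their mothers (r = 1/32).
r = 1/64 + 1/32 = 3/64 = 0.046875.

0.046875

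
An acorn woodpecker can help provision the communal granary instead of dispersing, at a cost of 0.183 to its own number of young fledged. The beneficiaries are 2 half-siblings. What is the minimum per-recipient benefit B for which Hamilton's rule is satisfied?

r to a half-sibling = 1/4 (half-sibs share one parent — one path of length 2: r = (1/2)^2 = 1/4).
Hamilton's rule with n recipients of equal r: n·r·B > C, so B > C/(n·r) = 0.183/(2·0.25) = 0.366.

0.366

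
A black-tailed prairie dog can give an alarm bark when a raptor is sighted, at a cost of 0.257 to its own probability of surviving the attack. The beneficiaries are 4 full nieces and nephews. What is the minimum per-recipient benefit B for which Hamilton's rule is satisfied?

r to a full niece or nephew = 1/4 (full aunt/uncle↔niece/nephew: two paths of length 3 through the shared grandparent pair: r = 2·(1/2)^3 = 1/4).
Hamilton's rule with n recipients of equal r: n·r·B > C, so B > C/(n·r) = 0.257/(4·0.25) = 0.257.

0.257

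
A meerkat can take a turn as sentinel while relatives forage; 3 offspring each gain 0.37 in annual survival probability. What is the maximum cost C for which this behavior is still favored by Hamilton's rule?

r to an offspring = 0.5 (one parent–offspring link: r = (1/2)^1 = 1/2).
Hamilton's rule: n·r·B > C, so the trait is favored while C < n·r·B = 3·0.5·0.37 = 0.555.

0.555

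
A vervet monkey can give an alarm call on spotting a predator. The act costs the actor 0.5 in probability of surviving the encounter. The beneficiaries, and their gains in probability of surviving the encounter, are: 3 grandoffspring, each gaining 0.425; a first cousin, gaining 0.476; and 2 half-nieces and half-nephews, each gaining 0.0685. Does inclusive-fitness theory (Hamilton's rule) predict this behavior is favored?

No

Hamilton's rule: the trait is favored when the sum of r·B over every recipient exceeds the actor's cost C.
r to a grandoffspring = 1/4 (two parent–offspring links: r = (1/2)^2 = 1/4).
r to a first cousin = 0.125 (first cousins share one grandparent pair — two paths of length 4: r = 2·(1/2)^4 = 1/8).
r to a half-niece or half-nephew = 0.125 (half-aunt/uncle↔niece/nephew: one path of length 3: r = (1/2)^3 = 1/8).
Summing one r·B term per recipient: 3·0.25·0.425 + 1·0.125·0.476 + 2·0.125·0.0685 = 0.395375.
0.395375 < 0.5: the indirect benefit is less than the cost.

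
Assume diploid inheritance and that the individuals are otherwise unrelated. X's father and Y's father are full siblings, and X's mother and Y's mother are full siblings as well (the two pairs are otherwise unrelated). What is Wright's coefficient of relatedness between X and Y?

0.25

Relatedness sums over independent paths through distinct common ancestors.
X and Y are related in two ways: first cousins through their fathers (r = 1/8) and first cousins through their mothers (r = 1/8) — i.e. double first cousins.
r = 1/8 + 1/8 = 0.25.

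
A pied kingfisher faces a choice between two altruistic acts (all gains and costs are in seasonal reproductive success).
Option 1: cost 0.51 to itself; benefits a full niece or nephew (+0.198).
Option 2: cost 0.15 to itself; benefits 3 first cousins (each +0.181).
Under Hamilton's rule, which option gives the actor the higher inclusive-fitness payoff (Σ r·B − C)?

Option 2

Option 1: r to a full niece or nephew = 0.25.
Option 1: Σ r·B − C = (1·0.25·0.198) − 0.51 = -0.4605.
Option 2: r to a first cousin = 0.125.
Option 2: Σ r·B − C = (3·0.125·0.181) − 0.15 = -0.082125.
Option 2 has the higher net inclusive-fitness payoff.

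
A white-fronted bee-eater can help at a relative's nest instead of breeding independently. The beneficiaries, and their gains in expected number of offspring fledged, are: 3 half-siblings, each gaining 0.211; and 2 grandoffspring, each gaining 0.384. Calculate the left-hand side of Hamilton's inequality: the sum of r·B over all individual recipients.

r to a half-sibling = 0.25 (half-sibs share one parent — one path of length 2: r = (1/2)^2 = 1/4).
r to a grandoffspring = 1/4 (two parent–offspring links: r = (1/2)^2 = 1/4).
Summing one r·B term per recipient: 3·0.25·0.211 + 2·0.25·0.384 = 0.35025.

0.35025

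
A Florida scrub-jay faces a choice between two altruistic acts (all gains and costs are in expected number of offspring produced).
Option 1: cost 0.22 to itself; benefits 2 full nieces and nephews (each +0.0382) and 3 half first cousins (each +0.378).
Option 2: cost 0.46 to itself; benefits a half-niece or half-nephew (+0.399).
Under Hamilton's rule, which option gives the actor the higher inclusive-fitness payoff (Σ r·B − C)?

Option 1

Option 1: r to a full niece or nephew = 0.25.
Option 1: r to a half first cousin = 0.0625.
Option 1: Σ r·B − C = (2·0.25·0.0382 + 3·0.0625·0.378) − 0.22 = -0.130025.
Option 2: r to a half-niece or half-nephew = 0.125.
Option 2: Σ r·B − C = (1·0.125·0.399) − 0.46 = -0.410125.
Option 1 has the higher net inclusive-fitness payoff.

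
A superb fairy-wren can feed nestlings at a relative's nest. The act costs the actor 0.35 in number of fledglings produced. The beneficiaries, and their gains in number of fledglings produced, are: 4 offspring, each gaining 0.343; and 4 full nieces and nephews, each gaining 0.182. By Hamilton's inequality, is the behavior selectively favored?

Yes

Hamilton's rule: the trait is favored when the sum of r·B over every recipient exceeds the actor's cost C.
r to an offspring = 0.5 (one parent–offspring link: r = (1/2)^1 = 1/2).
r to a full niece or nephew = 1/4 (full aunt/uncle↔niece/nephew: two paths of length 3 through the shared grandparent pair: r = 2·(1/2)^3 = 1/4).
Summing one r·B term per recipient: 4·0.5·0.343 + 4·0.25·0.182 = 0.868.
0.868 > 0.35: the indirect benefit exceeds the cost.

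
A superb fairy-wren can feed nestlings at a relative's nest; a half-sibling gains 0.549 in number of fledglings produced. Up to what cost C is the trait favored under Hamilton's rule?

r to a half-sibling = 1/4 (half-sibs share one parent — one path of length 2: r = (1/2)^2 = 1/4).
Hamilton's rule: n·r·B > C, so the trait is favored while C < n·r·B = 1·0.25·0.549 = 0.13725.

0.13725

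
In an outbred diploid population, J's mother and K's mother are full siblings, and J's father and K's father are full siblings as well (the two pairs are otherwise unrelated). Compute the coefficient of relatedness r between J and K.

Independent pedigree routes through distinct common ancestors add.
J and K are related in two ways: first cousins through their mothers (r = 1/8) and first cousins through their fathers (r = 1/8) — i.e. double first cousins.
r = 1/8 + 1/8 = 1/4 = 0.25.

0.25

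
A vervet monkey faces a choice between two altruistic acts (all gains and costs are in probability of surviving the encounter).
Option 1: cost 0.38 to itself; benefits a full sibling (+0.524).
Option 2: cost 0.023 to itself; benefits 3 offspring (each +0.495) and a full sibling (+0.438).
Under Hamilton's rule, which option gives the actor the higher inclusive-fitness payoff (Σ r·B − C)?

Option 2

Option 1: r to a full sibling = 0.5.
Option 1: Σ r·B − C = (1·0.5·0.524) − 0.38 = -0.118.
Option 2: r to an offspring = 0.5.
Option 2: r to a full sibling = 0.5.
Option 2: Σ r·B − C = (3·0.5·0.495 + 1·0.5·0.438) − 0.023 = 0.9385.
Option 2 has the higher net inclusive-fitness payoff.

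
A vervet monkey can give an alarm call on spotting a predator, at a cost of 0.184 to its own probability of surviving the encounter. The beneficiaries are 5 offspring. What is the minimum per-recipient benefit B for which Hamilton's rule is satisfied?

r to an offspring = 1/2 (one parent–offspring link: r = (1/2)^1 = 1/2).
Hamilton's rule with n recipients of equal r: n·r·B > C, so B > C/(n·r) = 0.184/(5·0.5) = 0.0736.

0.0736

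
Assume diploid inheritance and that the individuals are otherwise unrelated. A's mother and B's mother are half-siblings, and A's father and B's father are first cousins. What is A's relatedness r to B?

0.09375

Wright's path rule: contributions from independent ancestry routes add.
A and B are related in two ways: half first cousins through their mothers (r = 1/16) and second cousins through their fathers (r = 1/32).
r = 1/16 + 1/32 = 0.09375.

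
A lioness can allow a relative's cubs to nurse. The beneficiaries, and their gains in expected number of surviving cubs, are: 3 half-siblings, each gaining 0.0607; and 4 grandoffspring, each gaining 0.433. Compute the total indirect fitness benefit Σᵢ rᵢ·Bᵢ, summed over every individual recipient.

0.478525

r to a half-sibling = 0.25 (half-sibs share one parent — one path of length 2: r = (1/2)^2 = 1/4).
r to a grandoffspring = 1/4 (two parent–offspring links: r = (1/2)^2 = 1/4).
Summing one r·B term per recipient: 3·0.25·0.0607 + 4·0.25·0.433 = 0.478525.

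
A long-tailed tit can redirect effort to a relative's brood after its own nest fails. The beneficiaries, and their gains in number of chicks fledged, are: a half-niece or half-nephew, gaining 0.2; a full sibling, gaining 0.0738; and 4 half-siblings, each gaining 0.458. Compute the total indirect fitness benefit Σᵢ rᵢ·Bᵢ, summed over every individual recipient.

0.5199

r to a half-niece or half-nephew = 1/8 (half-aunt/uncle↔niece/nephew: one path of length 3: r = (1/2)^3 = 1/8).
r to a full sibling = 0.5 (full sibs share both parents — two paths of length 2: r = 2·(1/2)^2 = 1/2).
r to a half-sibling = 1/4 (half-sibs share one parent — one path of length 2: r = (1/2)^2 = 1/4).
Summing one r·B term per recipient: 1·0.125·0.2 + 1·0.5·0.0738 + 4·0.25·0.458 = 0.5199.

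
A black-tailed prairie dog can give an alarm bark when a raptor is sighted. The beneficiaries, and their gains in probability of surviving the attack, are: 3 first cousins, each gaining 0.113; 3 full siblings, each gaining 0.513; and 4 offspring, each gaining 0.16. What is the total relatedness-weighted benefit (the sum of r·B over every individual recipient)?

r to a first cousin = 1/8 (first cousins share one grandparent pair — two paths of length 4: r = 2·(1/2)^4 = 1/8).
r to a full sibling = 1/2 (full sibs share both parents — two paths of length 2: r = 2·(1/2)^2 = 1/2).
r to an offspring = 1/2 (one parent–offspring link: r = (1/2)^1 = 1/2).
Summing one r·B term per recipient: 3·0.125·0.113 + 3·0.5·0.513 + 4·0.5·0.16 = 1.131875.

1.131875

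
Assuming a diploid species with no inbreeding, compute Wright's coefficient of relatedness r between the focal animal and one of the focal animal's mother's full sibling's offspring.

0.125

Each parent–offspring link contributes a factor of 1/2, and independent paths through distinct common ancestors add.
First cousins share one grandparent pair — two paths of length 4: r = 2·(1/2)^4 = 1/8.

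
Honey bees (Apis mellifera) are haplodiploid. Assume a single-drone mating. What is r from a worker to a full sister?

0.75

Haplodiploid full sisters inherit their father's entire haploid genome identically (contributing 1/2) and on average half of their mother's contribution (1/2 · 1/2 = 1/4); r = 1/2 + 1/4 = 3/4.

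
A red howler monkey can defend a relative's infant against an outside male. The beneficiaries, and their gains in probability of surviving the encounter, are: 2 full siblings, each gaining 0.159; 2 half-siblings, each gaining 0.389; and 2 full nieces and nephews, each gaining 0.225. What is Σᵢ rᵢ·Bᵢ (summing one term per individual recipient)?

r to a full sibling = 1/2 (full sibs share both parents — two paths of length 2: r = 2·(1/2)^2 = 1/2).
r to a half-sibling = 0.25 (half-sibs share one parent — one path of length 2: r = (1/2)^2 = 1/4).
r to a full niece or nephew = 0.25 (full aunt/uncle↔niece/nephew: two paths of length 3 through the shared grandparent pair: r = 2·(1/2)^3 = 1/4).
Summing one r·B term per recipient: 2·0.5·0.159 + 2·0.25·0.389 + 2·0.25·0.225 = 0.466.

0.466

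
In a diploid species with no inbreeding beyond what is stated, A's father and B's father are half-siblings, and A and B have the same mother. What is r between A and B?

0.3125

With two independent routes of shared ancestry, r is the sum of the two contributions.
A and B are related in two ways: half first cousins through their fathers (r = 1/16) and half-sibs through their shared mother (r = 1/4).
r = 1/16 + 1/4 = 5/16 = 0.3125.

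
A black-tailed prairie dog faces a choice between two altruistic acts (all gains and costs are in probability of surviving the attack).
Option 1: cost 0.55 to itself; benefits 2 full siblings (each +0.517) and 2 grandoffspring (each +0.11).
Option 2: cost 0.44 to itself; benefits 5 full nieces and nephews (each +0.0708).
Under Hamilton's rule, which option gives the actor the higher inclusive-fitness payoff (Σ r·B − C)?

Option 1: r to a full sibling = 0.5.
Option 1: r to a grandoffspring = 0.25.
Option 1: Σ r·B − C = (2·0.5·0.517 + 2·0.25·0.11) − 0.55 = 0.022.
Option 2: r to a full niece or nephew = 0.25.
Option 2: Σ r·B − C = (5·0.25·0.0708) − 0.44 = -0.3515.
Option 1 has the higher net inclusive-fitness payoff.

Option 1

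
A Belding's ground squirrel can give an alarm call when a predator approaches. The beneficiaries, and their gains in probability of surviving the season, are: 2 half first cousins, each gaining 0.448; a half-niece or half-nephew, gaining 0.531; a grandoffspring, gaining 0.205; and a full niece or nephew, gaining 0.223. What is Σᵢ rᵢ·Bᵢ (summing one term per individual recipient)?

r to a half first cousin = 0.0625 (half first cousins share one grandparent — one path of length 4: r = (1/2)^4 = 1/16).
r to a half-niece or half-nephew = 1/8 (half-aunt/uncle↔niece/nephew: one path of length 3: r = (1/2)^3 = 1/8).
r to a grandoffspring = 0.25 (two parent–offspring links: r = (1/2)^2 = 1/4).
r to a full niece or nephew = 0.25 (full aunt/uncle↔niece/nephew: two paths of length 3 through the shared grandparent pair: r = 2·(1/2)^3 = 1/4).
Summing one r·B term per recipient: 2·0.0625·0.448 + 1·0.125·0.531 + 1·0.25·0.205 + 1·0.25·0.223 = 0.229375.

0.229375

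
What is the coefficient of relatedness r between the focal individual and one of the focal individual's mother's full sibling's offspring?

0.125

Each parent–offspring link contributes a factor of 1/2, and independent paths through distinct common ancestors add.
First cousins share one grandparent pair — two paths of length 4: r = 2·(1/2)^4 = 1/8.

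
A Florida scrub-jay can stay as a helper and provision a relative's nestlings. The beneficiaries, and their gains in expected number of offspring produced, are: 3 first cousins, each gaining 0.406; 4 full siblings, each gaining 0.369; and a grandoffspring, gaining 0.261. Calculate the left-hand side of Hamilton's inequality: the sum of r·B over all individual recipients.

r to a first cousin = 1/8 (first cousins share one grandparent pair — two paths of length 4: r = 2·(1/2)^4 = 1/8).
r to a full sibling = 1/2 (full sibs share both parents — two paths of length 2: r = 2·(1/2)^2 = 1/2).
r to a grandoffspring = 1/4 (two parent–offspring links: r = (1/2)^2 = 1/4).
Summing one r·B term per recipient: 3·0.125·0.406 + 4·0.5·0.369 + 1·0.25·0.261 = 0.9555.

0.9555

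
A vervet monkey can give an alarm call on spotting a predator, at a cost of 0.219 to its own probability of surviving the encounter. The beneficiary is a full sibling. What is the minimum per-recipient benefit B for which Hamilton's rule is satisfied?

0.438

r to a full sibling = 0.5 (full sibs share both parents — two paths of length 2: r = 2·(1/2)^2 = 1/2).
Hamilton's rule with n recipients of equal r: n·r·B > C, so B > C/(n·r) = 0.219/(1·0.5) = 0.438.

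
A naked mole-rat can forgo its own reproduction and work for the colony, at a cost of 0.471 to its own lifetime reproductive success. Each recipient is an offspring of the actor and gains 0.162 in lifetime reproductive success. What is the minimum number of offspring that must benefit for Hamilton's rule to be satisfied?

r to an offspring = 0.5 (one parent–offspring link: r = (1/2)^1 = 1/2).
Hamilton's rule: n·r·B > C  ⇒  n > C/(r·B) = 0.471/(0.5·0.162) = 5.815.
The smallest integer exceeding 5.815 is 6.

6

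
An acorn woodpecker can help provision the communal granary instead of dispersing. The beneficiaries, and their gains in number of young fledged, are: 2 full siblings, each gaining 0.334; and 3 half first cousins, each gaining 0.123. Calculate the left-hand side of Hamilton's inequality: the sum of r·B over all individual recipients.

r to a full sibling = 0.5 (full sibs share both parents — two paths of length 2: r = 2·(1/2)^2 = 1/2).
r to a half first cousin = 1/16 (half first cousins share one grandparent — one path of length 4: r = (1/2)^4 = 1/16).
Summing one r·B term per recipient: 2·0.5·0.334 + 3·0.0625·0.123 = 0.3570625.

0.3570625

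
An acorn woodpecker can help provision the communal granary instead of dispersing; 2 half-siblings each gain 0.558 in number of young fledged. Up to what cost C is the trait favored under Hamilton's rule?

0.279

r to a half-sibling = 1/4 (half-sibs share one parent — one path of length 2: r = (1/2)^2 = 1/4).
Hamilton's rule: n·r·B > C, so the trait is favored while C < n·r·B = 2·0.25·0.558 = 0.279.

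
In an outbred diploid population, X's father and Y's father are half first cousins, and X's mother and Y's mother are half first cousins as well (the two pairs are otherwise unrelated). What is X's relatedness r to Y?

Wright's path rule: contributions from independent ancestry routes add.
X and Y are related in two ways: half second cousins through their fathers (r = 1/64) and half second cousins through their mothers (r = 1/64).
r = 1/64 + 1/64 = 1/32 = 0.03125.

0.03125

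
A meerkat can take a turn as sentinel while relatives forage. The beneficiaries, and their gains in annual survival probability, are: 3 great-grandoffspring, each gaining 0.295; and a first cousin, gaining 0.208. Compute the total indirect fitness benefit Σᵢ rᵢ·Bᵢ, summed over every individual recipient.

0.136625

r to a great-grandoffspring = 0.125 (three parent–offspring links: r = (1/2)^3 = 1/8).
r to a first cousin = 1/8 (first cousins share one grandparent pair — two paths of length 4: r = 2·(1/2)^4 = 1/8).
Summing one r·B term per recipient: 3·0.125·0.295 + 1·0.125·0.208 = 0.136625.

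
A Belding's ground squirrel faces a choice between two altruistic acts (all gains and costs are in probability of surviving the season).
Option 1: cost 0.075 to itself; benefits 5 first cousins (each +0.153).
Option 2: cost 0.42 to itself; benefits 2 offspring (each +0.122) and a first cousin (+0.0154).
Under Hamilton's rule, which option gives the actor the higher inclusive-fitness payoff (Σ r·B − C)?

Option 1

Option 1: r to a first cousin = 0.125.
Option 1: Σ r·B − C = (5·0.125·0.153) − 0.075 = 0.020625.
Option 2: r to an offspring = 0.5.
Option 2: r to a first cousin = 0.125.
Option 2: Σ r·B − C = (2·0.5·0.122 + 1·0.125·0.0154) − 0.42 = -0.296075.
Option 1 has the higher net inclusive-fitness payoff.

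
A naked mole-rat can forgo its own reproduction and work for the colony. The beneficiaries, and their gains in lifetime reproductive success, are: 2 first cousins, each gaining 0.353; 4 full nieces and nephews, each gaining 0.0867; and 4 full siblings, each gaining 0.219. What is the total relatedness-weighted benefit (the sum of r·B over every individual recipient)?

0.61295

r to a first cousin = 1/8 (first cousins share one grandparent pair — two paths of length 4: r = 2·(1/2)^4 = 1/8).
r to a full niece or nephew = 0.25 (full aunt/uncle↔niece/nephew: two paths of length 3 through the shared grandparent pair: r = 2·(1/2)^3 = 1/4).
r to a full sibling = 0.5 (full sibs share both parents — two paths of length 2: r = 2·(1/2)^2 = 1/2).
Summing one r·B term per recipient: 2·0.125·0.353 + 4·0.25·0.0867 + 4·0.5·0.219 = 0.61295.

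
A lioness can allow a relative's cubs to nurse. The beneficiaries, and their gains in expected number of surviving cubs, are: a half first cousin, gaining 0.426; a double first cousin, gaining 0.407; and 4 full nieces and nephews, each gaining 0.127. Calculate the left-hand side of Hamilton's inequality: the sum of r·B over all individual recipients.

0.255375

r to a half first cousin = 1/16 (half first cousins share one grandparent — one path of length 4: r = (1/2)^4 = 1/16).
r to a double first cousin = 0.25 (double first cousins share both grandparent pairs — four paths of length 4: r = 4·(1/2)^4 = 1/4).
r to a full niece or nephew = 1/4 (full aunt/uncle↔niece/nephew: two paths of length 3 through the shared grandparent pair: r = 2·(1/2)^3 = 1/4).
Summing one r·B term per recipient: 1·0.0625·0.426 + 1·0.25·0.407 + 4·0.25·0.127 = 0.255375.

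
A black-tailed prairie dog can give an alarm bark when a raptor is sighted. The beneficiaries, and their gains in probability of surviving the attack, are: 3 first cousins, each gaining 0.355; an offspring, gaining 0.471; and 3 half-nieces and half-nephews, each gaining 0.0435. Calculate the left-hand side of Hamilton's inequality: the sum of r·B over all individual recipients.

r to a first cousin = 0.125 (first cousins share one grandparent pair — two paths of length 4: r = 2·(1/2)^4 = 1/8).
r to an offspring = 0.5 (one parent–offspring link: r = (1/2)^1 = 1/2).
r to a half-niece or half-nephew = 1/8 (half-aunt/uncle↔niece/nephew: one path of length 3: r = (1/2)^3 = 1/8).
Summing one r·B term per recipient: 3·0.125·0.355 + 1·0.5·0.471 + 3·0.125·0.0435 = 0.3849375.

0.3849375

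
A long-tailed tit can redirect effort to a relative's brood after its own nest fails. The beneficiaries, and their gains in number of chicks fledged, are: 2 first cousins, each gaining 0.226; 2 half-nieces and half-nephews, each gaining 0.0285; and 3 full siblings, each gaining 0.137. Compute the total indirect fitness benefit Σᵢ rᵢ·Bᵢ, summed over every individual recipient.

r to a first cousin = 1/8 (first cousins share one grandparent pair — two paths of length 4: r = 2·(1/2)^4 = 1/8).
r to a half-niece or half-nephew = 1/8 (half-aunt/uncle↔niece/nephew: one path of length 3: r = (1/2)^3 = 1/8).
r to a full sibling = 0.5 (full sibs share both parents — two paths of length 2: r = 2·(1/2)^2 = 1/2).
Summing one r·B term per recipient: 2·0.125·0.226 + 2·0.125·0.0285 + 3·0.5·0.137 = 0.269125.

0.269125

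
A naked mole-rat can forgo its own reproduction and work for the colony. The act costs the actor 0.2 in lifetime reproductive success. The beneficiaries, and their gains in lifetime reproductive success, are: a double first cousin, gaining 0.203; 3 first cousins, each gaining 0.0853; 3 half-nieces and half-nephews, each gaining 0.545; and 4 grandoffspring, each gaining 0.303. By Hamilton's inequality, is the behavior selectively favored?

Hamilton's rule: the trait is favored when the sum of r·B over every recipient exceeds the actor's cost C.
r to a double first cousin = 1/4 (double first cousins share both grandparent pairs — four paths of length 4: r = 4·(1/2)^4 = 1/4).
r to a first cousin = 1/8 (first cousins share one grandparent pair — two paths of length 4: r = 2·(1/2)^4 = 1/8).
r to a half-niece or half-nephew = 0.125 (half-aunt/uncle↔niece/nephew: one path of length 3: r = (1/2)^3 = 1/8).
r to a grandoffspring = 0.25 (two parent–offspring links: r = (1/2)^2 = 1/4).
Summing one r·B term per recipient: 1·0.25·0.203 + 3·0.125·0.0853 + 3·0.125·0.545 + 4·0.25·0.303 = 0.5901125.
0.5901125 > 0.2: the indirect benefit exceeds the cost.

Yes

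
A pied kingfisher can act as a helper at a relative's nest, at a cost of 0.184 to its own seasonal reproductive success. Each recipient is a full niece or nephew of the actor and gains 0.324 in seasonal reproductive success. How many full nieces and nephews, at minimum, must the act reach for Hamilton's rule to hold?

r to a full niece or nephew = 1/4 (full aunt/uncle↔niece/nephew: two paths of length 3 through the shared grandparent pair: r = 2·(1/2)^3 = 1/4).
Hamilton's rule: n·r·B > C  ⇒  n > C/(r·B) = 0.184/(0.25·0.324) = 2.272.
The smallest integer exceeding 2.272 is 3.

3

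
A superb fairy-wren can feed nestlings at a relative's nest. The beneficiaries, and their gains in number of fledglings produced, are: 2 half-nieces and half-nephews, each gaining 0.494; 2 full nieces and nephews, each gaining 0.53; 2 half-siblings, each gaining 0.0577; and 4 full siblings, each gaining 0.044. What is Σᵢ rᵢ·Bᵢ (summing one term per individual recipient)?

0.50535

r to a half-niece or half-nephew = 0.125 (half-aunt/uncle↔niece/nephew: one path of length 3: r = (1/2)^3 = 1/8).
r to a full niece or nephew = 0.25 (full aunt/uncle↔niece/nephew: two paths of length 3 through the shared grandparent pair: r = 2·(1/2)^3 = 1/4).
r to a half-sibling = 1/4 (half-sibs share one parent — one path of length 2: r = (1/2)^2 = 1/4).
r to a full sibling = 0.5 (full sibs share both parents — two paths of length 2: r = 2·(1/2)^2 = 1/2).
Summing one r·B term per recipient: 2·0.125·0.494 + 2·0.25·0.53 + 2·0.25·0.0577 + 4·0.5·0.044 = 0.50535.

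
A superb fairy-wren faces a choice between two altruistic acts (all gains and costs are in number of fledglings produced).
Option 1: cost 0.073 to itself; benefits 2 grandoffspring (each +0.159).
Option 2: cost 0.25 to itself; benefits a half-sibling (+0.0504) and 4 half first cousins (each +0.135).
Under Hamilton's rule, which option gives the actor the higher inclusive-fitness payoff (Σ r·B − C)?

Option 1

Option 1: r to a grandoffspring = 0.25.
Option 1: Σ r·B − C = (2·0.25·0.159) − 0.073 = 0.0065.
Option 2: r to a half-sibling = 0.25.
Option 2: r to a half first cousin = 0.0625.
Option 2: Σ r·B − C = (1·0.25·0.0504 + 4·0.0625·0.135) − 0.25 = -0.20365.
Option 1 has the higher net inclusive-fitness payoff.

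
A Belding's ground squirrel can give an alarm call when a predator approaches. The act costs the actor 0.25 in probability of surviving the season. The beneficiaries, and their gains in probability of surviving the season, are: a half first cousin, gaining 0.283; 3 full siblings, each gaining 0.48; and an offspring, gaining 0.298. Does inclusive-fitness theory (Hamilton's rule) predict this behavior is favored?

Yes

Hamilton's rule: the trait is favored when the sum of r·B over every recipient exceeds the actor's cost C.
r to a half first cousin = 0.0625 (half first cousins share one grandparent — one path of length 4: r = (1/2)^4 = 1/16).
r to a full sibling = 1/2 (full sibs share both parents — two paths of length 2: r = 2·(1/2)^2 = 1/2).
r to an offspring = 0.5 (one parent–offspring link: r = (1/2)^1 = 1/2).
Summing one r·B term per recipient: 1·0.0625·0.283 + 3·0.5·0.48 + 1·0.5·0.298 = 0.8866875.
0.8866875 > 0.25: the indirect benefit exceeds the cost.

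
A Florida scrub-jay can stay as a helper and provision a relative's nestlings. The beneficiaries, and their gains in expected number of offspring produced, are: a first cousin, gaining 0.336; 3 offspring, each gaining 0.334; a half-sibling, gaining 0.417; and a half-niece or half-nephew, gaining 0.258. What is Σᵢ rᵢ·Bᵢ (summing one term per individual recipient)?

0.6795

r to a first cousin = 0.125 (first cousins share one grandparent pair — two paths of length 4: r = 2·(1/2)^4 = 1/8).
r to an offspring = 1/2 (one parent–offspring link: r = (1/2)^1 = 1/2).
r to a half-sibling = 0.25 (half-sibs share one parent — one path of length 2: r = (1/2)^2 = 1/4).
r to a half-niece or half-nephew = 0.125 (half-aunt/uncle↔niece/nephew: one path of length 3: r = (1/2)^3 = 1/8).
Summing one r·B term per recipient: 1·0.125·0.336 + 3·0.5·0.334 + 1·0.25·0.417 + 1·0.125·0.258 = 0.6795.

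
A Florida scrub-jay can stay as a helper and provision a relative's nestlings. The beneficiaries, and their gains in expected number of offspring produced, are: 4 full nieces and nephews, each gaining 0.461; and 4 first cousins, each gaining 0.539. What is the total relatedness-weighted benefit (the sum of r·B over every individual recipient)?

0.7305

r to a full niece or nephew = 1/4 (full aunt/uncle↔niece/nephew: two paths of length 3 through the shared grandparent pair: r = 2·(1/2)^3 = 1/4).
r to a first cousin = 0.125 (first cousins share one grandparent pair — two paths of length 4: r = 2·(1/2)^4 = 1/8).
Summing one r·B term per recipient: 4·0.25·0.461 + 4·0.125·0.539 = 0.7305.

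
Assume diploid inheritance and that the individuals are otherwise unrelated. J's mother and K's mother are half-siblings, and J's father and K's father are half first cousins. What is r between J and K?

0.078125

Wright's path rule: contributions from independent ancestry routes add.
J and K are related in two ways: half first cousins through their mothers (r = 1/16) and half second cousins through their fathers (r = 1/64).
r = 1/16 + 1/64 = 0.078125.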